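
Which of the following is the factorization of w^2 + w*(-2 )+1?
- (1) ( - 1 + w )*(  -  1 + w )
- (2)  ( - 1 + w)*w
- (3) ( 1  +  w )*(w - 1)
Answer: 1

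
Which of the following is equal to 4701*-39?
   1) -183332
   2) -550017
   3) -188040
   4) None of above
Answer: 4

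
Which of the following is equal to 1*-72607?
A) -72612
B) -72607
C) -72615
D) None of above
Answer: B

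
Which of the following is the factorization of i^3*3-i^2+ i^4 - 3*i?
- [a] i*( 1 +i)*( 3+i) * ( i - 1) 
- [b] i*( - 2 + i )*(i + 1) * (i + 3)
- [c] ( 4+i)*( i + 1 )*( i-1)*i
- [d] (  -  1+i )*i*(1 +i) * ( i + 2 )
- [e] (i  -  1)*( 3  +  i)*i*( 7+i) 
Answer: a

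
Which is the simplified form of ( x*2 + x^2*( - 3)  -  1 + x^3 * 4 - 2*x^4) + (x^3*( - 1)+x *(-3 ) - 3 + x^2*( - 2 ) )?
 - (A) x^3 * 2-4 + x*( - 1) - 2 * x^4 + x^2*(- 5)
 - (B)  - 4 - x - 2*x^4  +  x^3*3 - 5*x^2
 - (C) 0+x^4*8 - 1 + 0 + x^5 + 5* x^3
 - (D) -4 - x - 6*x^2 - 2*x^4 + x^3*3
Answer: B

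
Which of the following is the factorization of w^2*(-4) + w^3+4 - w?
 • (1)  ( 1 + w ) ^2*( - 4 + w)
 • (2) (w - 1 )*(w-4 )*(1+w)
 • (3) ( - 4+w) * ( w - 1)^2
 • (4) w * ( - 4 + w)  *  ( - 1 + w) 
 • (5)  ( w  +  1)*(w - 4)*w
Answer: 2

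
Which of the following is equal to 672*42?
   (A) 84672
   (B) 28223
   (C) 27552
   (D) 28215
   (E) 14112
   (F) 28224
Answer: F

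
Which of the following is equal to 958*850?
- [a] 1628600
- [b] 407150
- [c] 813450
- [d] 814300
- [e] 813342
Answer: d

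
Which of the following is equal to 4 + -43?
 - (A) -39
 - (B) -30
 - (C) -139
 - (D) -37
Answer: A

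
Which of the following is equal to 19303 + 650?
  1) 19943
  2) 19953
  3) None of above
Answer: 2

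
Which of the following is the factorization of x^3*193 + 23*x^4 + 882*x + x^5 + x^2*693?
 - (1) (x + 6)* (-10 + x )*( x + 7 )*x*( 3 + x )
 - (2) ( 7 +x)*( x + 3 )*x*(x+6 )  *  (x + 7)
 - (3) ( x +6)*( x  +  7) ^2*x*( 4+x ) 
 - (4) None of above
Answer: 2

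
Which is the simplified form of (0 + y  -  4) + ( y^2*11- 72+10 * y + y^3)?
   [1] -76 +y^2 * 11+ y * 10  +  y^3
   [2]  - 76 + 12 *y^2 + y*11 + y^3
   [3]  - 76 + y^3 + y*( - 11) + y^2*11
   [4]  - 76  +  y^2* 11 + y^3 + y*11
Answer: 4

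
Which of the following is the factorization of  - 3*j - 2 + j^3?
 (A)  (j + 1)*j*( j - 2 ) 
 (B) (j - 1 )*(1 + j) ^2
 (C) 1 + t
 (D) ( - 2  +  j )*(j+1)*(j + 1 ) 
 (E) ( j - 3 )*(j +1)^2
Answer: D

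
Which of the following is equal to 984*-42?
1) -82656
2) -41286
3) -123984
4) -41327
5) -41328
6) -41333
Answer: 5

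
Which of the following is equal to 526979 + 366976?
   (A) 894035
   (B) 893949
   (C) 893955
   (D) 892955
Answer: C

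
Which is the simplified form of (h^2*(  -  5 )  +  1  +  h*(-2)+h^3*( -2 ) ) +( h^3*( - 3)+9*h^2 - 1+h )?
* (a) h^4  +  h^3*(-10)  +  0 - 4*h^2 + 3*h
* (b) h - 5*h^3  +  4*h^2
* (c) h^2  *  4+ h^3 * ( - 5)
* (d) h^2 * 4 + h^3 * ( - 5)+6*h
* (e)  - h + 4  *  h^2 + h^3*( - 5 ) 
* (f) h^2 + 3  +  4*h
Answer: e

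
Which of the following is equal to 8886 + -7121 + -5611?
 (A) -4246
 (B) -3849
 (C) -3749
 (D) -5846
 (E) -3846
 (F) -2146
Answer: E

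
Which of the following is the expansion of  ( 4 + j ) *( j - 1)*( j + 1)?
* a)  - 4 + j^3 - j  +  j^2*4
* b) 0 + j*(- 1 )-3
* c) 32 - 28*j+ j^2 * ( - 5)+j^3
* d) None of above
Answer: a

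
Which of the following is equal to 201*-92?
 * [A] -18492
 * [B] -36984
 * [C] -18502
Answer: A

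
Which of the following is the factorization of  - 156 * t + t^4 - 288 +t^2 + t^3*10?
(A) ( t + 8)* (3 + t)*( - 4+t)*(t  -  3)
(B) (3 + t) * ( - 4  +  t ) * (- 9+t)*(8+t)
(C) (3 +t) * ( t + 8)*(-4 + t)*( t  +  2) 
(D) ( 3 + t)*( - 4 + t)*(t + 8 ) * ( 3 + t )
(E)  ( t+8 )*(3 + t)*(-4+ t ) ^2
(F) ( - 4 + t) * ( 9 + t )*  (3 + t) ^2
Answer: D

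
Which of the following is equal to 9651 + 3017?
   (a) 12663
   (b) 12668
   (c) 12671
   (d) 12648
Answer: b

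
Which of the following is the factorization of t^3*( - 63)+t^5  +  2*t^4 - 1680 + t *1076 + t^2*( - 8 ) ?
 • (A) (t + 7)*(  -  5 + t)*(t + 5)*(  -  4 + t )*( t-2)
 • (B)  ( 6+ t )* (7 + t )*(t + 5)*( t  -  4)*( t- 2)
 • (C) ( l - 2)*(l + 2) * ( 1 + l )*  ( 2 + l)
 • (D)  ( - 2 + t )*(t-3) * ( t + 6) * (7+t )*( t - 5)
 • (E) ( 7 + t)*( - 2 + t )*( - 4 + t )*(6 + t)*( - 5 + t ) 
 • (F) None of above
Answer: E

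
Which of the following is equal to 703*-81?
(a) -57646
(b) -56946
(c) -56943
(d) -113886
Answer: c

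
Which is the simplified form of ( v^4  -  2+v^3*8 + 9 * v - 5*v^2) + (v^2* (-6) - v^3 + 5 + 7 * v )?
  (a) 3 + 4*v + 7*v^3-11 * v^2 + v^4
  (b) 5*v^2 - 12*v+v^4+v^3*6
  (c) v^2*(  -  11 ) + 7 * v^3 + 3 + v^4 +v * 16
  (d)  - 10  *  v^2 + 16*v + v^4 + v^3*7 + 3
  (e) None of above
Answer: c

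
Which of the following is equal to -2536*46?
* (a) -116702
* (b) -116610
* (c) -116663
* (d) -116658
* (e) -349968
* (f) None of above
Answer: f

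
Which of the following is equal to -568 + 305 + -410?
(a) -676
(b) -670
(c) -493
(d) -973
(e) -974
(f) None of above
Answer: f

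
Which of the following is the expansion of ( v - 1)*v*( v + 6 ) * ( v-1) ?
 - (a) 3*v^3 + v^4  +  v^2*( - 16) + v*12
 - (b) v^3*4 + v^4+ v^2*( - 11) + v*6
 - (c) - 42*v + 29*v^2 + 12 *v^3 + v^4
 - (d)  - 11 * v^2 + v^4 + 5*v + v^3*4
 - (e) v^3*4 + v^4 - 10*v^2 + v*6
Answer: b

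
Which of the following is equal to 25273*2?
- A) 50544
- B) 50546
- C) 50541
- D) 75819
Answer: B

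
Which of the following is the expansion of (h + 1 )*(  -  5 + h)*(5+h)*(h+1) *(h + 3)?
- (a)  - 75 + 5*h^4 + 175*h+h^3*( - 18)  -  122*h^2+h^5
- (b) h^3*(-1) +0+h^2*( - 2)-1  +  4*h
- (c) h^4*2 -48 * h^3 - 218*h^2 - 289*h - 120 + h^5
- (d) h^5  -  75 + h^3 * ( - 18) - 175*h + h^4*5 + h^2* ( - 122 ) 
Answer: d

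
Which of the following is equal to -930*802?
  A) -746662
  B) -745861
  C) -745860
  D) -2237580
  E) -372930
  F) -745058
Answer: C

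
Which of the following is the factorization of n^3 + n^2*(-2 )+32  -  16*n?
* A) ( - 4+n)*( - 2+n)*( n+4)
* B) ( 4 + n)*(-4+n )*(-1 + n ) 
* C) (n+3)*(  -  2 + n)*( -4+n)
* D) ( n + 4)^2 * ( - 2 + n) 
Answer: A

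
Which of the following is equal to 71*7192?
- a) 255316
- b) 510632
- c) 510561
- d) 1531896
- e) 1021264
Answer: b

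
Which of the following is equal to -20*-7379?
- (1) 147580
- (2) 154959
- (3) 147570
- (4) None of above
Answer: 1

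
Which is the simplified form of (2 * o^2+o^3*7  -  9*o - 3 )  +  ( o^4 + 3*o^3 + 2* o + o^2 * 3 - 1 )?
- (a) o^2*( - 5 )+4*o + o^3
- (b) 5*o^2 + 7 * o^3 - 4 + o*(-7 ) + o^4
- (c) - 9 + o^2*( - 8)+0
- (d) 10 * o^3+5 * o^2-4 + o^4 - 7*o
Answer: d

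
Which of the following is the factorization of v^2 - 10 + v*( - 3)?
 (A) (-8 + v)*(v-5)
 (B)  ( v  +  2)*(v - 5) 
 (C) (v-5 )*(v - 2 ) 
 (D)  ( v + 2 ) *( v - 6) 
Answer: B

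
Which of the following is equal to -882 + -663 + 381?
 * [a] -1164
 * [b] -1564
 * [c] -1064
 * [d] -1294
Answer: a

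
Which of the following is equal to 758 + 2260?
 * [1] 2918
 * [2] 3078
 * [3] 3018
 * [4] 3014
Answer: 3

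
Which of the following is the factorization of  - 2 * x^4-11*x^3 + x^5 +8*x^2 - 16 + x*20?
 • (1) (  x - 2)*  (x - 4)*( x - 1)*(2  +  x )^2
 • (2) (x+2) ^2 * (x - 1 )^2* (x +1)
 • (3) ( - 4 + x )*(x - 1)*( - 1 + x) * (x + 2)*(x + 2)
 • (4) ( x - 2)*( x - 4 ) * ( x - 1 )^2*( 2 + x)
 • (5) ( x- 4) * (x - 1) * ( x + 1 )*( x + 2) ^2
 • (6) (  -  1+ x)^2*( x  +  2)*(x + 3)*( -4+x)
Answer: 3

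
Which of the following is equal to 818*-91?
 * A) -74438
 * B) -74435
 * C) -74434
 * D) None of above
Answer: A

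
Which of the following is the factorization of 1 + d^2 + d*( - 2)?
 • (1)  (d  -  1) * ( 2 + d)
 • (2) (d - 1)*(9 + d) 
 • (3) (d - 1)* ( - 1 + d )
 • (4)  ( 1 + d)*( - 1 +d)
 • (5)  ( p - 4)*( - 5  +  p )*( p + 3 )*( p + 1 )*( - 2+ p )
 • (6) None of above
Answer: 3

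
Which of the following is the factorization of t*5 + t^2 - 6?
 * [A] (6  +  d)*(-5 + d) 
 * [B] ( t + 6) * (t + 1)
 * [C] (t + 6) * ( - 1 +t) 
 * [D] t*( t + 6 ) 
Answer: C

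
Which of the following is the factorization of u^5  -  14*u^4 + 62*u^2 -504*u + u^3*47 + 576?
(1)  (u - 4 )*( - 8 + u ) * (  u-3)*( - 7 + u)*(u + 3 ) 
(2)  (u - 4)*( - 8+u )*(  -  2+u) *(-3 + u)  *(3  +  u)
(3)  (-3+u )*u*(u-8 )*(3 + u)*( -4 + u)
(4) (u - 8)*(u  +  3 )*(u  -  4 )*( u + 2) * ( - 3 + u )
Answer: 2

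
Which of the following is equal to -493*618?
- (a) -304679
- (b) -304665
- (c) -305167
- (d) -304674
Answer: d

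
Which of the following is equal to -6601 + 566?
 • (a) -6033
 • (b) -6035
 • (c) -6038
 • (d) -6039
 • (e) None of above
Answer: b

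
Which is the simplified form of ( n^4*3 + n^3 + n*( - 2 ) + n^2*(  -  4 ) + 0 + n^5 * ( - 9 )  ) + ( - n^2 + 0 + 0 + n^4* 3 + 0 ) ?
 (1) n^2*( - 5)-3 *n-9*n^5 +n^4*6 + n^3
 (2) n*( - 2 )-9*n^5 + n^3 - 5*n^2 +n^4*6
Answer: 2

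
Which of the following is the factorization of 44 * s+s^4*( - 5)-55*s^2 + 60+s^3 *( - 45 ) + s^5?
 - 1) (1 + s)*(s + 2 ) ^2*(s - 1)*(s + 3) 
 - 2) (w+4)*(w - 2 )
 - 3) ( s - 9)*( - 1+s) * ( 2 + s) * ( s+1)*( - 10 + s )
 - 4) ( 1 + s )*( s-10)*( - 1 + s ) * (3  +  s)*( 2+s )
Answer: 4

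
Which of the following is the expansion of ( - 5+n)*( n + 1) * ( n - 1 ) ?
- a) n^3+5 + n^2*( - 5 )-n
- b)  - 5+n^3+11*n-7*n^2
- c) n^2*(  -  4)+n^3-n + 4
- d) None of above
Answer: a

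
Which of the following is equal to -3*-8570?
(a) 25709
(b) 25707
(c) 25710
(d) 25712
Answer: c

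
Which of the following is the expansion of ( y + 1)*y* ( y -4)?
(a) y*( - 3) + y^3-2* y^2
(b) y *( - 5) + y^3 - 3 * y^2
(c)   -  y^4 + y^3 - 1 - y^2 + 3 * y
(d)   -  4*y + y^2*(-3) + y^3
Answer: d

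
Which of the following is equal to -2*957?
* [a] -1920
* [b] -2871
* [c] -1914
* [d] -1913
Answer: c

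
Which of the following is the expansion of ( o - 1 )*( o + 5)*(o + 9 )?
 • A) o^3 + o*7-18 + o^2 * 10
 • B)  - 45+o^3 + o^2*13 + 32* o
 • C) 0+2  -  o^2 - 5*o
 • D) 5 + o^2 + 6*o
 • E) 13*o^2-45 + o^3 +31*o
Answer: E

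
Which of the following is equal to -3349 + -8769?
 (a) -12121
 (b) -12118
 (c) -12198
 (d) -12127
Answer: b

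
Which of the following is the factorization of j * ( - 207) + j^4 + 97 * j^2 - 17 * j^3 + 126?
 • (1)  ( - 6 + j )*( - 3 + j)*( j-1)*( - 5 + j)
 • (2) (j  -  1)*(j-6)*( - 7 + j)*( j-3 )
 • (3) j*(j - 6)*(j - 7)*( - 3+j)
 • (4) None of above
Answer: 2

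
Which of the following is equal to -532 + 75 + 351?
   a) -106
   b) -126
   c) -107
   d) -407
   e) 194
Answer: a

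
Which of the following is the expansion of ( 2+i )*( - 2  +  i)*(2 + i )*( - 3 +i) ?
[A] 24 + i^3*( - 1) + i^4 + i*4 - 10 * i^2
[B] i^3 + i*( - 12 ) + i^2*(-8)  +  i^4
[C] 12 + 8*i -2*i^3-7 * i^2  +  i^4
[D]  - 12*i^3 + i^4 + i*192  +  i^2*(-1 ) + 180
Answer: A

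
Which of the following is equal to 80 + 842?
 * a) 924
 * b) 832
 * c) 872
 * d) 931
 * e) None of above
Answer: e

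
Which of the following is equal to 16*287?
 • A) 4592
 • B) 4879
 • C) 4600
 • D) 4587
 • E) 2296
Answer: A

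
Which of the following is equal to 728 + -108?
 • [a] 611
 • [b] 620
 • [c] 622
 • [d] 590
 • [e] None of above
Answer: b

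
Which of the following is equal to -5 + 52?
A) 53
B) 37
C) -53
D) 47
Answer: D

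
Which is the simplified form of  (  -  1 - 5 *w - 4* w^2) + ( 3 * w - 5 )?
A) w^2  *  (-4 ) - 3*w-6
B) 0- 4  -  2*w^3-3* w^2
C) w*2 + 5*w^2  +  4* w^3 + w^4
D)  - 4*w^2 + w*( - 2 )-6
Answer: D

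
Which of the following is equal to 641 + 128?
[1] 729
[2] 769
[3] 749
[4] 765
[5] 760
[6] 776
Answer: 2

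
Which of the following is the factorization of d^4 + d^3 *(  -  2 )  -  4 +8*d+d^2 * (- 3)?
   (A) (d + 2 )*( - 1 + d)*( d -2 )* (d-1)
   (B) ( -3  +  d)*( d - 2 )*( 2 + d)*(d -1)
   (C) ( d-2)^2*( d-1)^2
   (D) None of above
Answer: A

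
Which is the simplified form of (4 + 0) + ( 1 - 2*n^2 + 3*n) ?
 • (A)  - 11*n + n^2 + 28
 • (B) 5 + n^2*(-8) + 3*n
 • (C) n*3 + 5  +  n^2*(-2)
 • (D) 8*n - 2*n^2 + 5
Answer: C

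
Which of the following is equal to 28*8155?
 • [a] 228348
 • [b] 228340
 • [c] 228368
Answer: b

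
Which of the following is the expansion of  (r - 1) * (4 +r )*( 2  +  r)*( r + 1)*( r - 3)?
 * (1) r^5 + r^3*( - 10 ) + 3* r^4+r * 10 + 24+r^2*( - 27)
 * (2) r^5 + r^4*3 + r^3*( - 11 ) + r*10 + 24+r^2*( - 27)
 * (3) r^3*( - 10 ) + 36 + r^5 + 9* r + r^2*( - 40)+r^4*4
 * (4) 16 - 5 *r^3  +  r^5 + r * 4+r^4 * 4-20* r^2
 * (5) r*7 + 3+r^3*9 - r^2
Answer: 2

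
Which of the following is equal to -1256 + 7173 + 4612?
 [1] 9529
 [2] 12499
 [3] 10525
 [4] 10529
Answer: 4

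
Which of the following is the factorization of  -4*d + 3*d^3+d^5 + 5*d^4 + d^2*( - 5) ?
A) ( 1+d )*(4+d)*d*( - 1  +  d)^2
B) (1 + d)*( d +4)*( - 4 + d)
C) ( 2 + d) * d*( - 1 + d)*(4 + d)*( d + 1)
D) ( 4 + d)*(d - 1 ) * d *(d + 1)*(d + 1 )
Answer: D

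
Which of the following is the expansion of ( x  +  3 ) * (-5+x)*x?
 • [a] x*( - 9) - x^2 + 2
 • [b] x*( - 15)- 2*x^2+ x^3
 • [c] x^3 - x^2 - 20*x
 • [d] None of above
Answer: b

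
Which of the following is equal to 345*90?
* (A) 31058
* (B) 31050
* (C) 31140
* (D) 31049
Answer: B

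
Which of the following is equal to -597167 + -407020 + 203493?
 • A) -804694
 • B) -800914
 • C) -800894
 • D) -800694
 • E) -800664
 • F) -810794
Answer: D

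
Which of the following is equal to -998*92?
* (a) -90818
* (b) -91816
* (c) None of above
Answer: b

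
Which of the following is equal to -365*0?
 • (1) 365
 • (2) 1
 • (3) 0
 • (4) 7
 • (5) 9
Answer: 3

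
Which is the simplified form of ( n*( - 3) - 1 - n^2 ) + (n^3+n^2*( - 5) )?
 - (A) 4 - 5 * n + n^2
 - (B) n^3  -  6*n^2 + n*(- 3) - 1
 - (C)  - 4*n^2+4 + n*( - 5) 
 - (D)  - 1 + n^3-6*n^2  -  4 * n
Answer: B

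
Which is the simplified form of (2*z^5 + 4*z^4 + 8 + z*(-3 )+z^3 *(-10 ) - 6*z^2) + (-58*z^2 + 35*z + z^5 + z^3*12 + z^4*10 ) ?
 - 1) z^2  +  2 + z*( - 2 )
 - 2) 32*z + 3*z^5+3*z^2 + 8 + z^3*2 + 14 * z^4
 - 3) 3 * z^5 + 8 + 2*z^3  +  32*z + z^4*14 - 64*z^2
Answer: 3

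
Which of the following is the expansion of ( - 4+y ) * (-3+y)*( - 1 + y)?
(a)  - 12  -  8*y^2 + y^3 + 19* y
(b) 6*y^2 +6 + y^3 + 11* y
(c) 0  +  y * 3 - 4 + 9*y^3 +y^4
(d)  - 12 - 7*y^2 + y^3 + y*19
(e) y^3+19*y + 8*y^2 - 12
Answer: a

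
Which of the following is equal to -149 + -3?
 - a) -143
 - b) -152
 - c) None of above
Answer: b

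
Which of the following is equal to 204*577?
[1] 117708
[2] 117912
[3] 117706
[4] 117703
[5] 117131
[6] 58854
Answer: 1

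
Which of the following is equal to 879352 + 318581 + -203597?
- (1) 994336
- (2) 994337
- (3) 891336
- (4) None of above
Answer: 1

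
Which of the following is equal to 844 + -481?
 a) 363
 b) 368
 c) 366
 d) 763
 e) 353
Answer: a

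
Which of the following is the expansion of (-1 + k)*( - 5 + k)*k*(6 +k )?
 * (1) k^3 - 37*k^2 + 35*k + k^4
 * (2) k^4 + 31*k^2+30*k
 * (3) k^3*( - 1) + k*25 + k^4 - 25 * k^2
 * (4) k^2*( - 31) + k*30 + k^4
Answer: 4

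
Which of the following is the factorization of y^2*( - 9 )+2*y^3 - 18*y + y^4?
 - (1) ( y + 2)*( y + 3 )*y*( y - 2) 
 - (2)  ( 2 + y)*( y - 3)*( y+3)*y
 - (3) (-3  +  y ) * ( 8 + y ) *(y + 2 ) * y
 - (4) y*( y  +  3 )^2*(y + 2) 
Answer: 2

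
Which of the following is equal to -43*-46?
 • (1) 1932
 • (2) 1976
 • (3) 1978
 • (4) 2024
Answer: 3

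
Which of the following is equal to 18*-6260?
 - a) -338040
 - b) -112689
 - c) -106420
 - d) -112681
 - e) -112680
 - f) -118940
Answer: e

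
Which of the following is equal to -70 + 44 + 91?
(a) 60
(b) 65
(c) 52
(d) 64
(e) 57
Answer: b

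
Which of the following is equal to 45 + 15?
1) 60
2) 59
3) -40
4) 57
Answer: 1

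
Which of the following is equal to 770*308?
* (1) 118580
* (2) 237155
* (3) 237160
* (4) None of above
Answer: 3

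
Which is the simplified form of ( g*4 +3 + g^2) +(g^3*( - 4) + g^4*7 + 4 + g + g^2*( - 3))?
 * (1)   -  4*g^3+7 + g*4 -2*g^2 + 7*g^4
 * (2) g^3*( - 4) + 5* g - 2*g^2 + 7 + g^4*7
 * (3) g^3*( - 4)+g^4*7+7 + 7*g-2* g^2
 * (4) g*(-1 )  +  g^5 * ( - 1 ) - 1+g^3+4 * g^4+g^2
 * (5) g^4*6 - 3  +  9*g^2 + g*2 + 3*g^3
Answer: 2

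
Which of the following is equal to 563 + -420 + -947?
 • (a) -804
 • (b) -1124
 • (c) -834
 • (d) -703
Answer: a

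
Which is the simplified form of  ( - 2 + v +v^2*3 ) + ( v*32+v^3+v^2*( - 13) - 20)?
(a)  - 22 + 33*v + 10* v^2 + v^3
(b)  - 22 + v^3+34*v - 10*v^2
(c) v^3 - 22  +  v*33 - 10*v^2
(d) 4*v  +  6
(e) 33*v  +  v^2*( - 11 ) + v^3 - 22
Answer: c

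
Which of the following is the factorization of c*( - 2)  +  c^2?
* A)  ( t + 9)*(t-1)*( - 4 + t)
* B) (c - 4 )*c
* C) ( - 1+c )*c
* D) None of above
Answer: D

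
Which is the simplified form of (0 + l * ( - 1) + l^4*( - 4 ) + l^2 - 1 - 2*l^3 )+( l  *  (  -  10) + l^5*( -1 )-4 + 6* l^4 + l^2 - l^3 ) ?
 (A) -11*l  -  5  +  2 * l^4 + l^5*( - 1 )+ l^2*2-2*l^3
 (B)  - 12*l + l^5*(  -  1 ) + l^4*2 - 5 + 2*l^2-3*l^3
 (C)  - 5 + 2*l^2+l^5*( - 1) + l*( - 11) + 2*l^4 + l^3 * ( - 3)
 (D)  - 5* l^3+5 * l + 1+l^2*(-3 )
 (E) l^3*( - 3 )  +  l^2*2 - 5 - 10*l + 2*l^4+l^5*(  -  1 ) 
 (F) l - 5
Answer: C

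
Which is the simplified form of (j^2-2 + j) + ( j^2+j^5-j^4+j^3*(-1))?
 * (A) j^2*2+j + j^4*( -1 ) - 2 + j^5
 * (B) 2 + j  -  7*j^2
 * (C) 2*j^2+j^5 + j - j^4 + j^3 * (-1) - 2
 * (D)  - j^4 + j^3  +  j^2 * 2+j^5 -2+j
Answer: C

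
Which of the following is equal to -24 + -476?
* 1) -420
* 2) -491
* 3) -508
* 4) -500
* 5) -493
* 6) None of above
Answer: 4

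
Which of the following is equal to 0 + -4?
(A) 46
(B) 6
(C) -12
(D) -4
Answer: D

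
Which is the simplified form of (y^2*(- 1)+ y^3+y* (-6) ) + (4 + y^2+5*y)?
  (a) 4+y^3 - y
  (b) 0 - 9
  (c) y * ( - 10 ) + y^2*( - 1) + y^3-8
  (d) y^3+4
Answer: a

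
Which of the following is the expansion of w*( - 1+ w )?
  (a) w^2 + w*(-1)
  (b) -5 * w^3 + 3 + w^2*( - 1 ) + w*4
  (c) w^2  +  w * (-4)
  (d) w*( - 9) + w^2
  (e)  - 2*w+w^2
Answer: a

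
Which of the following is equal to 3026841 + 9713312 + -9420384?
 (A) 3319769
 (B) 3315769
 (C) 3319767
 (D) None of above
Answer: A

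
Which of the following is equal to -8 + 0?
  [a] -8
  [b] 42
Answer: a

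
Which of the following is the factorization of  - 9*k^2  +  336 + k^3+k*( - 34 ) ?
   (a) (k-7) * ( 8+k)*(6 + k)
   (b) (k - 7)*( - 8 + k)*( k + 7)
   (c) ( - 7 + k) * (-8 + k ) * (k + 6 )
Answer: c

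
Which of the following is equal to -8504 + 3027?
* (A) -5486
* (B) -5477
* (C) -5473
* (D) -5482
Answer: B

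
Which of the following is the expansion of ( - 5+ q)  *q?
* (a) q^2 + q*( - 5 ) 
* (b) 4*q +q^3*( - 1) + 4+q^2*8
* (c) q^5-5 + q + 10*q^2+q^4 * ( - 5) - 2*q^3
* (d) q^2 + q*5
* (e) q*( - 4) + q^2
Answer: a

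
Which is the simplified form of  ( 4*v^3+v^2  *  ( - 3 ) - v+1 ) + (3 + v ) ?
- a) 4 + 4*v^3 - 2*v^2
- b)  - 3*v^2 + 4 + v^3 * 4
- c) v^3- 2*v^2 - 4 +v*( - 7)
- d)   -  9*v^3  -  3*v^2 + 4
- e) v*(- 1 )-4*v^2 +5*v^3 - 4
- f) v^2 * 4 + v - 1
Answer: b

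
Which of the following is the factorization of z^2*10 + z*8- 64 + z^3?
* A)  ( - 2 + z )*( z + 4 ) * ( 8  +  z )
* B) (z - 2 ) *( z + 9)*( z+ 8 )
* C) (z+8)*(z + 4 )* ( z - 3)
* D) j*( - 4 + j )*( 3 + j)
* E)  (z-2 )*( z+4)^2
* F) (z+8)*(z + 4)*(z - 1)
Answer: A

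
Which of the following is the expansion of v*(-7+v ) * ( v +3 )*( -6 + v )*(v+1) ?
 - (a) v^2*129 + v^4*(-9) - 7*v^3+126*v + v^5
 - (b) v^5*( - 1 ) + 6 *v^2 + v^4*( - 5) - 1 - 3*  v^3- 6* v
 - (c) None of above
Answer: a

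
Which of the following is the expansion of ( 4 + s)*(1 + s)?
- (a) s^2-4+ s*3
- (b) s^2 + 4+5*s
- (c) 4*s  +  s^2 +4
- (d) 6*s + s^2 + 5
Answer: b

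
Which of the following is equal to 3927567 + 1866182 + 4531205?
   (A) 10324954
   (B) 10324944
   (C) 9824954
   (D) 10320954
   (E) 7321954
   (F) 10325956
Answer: A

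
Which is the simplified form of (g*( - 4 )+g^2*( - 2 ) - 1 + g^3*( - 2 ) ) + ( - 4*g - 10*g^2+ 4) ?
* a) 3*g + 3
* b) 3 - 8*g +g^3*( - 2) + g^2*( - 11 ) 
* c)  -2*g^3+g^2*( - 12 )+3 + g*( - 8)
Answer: c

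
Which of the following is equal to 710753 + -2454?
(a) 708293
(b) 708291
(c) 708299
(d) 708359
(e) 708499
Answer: c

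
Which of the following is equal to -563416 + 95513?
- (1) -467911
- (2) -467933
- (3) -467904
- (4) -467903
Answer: 4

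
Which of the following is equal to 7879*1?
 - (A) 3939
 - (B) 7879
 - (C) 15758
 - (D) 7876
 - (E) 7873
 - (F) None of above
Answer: B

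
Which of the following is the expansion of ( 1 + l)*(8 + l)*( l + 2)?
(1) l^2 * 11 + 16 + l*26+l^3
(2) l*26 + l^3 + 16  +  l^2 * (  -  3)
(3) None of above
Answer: 1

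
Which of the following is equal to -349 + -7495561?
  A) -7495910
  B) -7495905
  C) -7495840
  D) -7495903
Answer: A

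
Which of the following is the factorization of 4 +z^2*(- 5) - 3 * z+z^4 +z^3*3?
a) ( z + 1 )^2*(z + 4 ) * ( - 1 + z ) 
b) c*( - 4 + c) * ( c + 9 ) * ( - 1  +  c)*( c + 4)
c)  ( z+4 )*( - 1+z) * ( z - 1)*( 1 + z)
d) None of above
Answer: c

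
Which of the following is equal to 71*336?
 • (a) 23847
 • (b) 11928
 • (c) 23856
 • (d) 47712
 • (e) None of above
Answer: c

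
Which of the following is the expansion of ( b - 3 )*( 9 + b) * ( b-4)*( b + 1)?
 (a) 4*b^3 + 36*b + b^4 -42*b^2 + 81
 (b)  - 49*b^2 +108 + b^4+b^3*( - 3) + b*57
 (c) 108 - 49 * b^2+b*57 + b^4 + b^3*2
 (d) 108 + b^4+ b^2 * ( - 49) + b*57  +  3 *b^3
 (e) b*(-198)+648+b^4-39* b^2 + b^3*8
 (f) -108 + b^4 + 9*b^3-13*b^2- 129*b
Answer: d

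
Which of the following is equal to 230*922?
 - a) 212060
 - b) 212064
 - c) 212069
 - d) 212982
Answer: a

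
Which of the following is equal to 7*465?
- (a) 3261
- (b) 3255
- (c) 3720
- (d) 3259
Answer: b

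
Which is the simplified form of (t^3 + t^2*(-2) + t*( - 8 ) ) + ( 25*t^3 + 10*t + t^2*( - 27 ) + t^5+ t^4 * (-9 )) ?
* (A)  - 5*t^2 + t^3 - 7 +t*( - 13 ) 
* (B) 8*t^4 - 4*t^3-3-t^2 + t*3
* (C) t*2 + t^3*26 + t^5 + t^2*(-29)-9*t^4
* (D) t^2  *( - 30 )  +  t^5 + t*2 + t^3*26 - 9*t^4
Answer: C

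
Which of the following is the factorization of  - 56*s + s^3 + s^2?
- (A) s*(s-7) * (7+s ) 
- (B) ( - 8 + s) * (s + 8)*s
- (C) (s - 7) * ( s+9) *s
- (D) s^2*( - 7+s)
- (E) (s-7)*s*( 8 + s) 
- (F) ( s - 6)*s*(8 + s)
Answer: E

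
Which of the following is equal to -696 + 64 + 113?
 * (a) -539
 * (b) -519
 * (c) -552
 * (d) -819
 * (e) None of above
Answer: b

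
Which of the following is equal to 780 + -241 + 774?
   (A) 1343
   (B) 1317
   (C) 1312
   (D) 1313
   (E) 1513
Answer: D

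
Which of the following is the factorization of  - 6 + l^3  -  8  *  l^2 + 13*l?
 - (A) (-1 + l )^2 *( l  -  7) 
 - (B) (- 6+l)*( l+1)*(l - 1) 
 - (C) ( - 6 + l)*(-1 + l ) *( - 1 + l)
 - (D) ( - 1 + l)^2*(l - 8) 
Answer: C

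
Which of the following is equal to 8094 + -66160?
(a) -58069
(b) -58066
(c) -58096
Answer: b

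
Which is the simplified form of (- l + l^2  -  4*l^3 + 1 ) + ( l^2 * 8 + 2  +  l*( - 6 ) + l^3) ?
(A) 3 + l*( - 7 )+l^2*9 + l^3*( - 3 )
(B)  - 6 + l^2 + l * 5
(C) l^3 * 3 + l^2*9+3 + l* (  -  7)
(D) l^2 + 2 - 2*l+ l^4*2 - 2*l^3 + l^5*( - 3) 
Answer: A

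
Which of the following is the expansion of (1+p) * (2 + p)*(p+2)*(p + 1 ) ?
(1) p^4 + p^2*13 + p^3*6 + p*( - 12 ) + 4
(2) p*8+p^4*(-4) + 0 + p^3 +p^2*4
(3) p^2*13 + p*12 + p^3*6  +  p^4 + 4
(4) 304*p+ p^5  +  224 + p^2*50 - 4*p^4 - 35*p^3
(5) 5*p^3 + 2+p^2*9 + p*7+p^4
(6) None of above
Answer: 3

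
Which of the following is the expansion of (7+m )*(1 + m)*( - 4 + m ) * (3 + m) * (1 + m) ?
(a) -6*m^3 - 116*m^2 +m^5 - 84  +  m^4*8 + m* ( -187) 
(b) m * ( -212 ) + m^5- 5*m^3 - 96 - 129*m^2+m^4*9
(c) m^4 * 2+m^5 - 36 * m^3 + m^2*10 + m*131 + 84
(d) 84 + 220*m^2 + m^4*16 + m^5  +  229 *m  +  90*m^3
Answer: a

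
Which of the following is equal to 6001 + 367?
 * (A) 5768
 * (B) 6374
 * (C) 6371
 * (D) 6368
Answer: D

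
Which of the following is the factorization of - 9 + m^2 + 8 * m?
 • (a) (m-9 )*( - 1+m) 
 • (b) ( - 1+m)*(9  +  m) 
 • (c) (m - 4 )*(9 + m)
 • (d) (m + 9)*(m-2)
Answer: b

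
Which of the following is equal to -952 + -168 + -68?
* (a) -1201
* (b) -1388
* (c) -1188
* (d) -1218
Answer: c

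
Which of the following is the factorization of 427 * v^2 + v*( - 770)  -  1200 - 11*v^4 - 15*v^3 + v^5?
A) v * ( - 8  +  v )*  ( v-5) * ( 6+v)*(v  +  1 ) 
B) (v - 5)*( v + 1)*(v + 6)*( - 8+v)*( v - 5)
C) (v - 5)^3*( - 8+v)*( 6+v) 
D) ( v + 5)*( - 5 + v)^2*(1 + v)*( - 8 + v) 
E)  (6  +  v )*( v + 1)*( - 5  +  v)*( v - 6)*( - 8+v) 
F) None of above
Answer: B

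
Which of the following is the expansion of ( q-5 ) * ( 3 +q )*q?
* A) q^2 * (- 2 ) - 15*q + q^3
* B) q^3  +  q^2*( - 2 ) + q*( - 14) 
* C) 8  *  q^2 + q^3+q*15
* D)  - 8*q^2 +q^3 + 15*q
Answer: A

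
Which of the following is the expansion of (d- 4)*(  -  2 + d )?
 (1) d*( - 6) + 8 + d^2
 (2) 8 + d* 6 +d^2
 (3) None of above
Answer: 1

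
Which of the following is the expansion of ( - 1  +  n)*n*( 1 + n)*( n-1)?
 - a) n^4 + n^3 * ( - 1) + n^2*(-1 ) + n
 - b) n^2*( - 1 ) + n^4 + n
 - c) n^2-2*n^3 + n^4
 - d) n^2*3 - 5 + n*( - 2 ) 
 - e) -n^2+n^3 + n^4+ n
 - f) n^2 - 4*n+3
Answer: a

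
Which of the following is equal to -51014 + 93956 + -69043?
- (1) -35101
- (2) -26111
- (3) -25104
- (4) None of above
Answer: 4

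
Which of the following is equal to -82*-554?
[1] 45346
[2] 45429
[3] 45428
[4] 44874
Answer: 3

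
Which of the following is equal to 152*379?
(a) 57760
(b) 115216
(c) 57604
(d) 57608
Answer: d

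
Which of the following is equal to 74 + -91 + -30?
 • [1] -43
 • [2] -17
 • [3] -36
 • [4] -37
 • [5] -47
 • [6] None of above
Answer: 5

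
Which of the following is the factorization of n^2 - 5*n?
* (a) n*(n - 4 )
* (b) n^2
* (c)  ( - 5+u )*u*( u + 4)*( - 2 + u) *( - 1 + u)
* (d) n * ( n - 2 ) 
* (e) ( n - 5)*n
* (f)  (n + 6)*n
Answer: e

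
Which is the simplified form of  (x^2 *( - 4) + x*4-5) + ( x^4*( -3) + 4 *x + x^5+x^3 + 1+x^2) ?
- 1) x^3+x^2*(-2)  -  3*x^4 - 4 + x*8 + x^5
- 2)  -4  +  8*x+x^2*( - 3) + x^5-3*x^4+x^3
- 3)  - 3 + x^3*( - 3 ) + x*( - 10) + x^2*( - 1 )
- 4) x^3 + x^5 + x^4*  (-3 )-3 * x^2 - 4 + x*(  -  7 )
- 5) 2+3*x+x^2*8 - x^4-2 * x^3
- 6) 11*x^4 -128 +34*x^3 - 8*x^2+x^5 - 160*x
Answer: 2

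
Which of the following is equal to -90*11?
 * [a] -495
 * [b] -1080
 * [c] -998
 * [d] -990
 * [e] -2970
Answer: d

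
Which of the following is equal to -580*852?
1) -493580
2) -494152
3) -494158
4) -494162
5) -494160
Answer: 5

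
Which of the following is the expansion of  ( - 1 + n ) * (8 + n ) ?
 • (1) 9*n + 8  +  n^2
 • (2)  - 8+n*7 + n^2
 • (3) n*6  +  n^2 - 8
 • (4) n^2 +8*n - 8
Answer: 2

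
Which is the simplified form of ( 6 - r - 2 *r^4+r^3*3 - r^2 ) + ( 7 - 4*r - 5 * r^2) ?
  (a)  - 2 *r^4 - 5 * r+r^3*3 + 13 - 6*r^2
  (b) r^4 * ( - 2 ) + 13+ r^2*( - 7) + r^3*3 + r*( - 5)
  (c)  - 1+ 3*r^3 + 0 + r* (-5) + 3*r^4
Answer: a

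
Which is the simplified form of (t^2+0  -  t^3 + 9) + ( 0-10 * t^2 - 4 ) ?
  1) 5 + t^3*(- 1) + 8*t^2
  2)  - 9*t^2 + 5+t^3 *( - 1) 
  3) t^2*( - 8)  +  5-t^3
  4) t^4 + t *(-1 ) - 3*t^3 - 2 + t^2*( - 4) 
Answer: 2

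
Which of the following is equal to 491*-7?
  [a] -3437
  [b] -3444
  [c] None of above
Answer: a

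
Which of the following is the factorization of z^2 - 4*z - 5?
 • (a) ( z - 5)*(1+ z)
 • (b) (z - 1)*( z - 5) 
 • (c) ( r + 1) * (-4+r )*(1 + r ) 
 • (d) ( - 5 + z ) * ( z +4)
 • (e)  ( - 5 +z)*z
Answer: a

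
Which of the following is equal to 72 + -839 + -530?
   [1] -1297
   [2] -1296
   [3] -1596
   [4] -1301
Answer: 1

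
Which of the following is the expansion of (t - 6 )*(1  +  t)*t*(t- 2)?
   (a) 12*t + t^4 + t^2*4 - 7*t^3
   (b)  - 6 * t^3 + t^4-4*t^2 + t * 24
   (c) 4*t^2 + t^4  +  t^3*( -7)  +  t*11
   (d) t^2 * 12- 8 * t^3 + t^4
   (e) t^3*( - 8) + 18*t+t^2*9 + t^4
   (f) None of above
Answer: a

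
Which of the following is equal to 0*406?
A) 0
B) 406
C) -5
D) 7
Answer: A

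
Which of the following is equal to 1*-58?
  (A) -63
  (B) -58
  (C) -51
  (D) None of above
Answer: B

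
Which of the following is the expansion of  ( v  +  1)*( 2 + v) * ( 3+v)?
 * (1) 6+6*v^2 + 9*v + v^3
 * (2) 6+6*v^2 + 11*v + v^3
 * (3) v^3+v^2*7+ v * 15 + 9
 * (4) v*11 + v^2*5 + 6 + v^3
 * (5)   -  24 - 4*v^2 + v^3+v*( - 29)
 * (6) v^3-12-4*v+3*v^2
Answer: 2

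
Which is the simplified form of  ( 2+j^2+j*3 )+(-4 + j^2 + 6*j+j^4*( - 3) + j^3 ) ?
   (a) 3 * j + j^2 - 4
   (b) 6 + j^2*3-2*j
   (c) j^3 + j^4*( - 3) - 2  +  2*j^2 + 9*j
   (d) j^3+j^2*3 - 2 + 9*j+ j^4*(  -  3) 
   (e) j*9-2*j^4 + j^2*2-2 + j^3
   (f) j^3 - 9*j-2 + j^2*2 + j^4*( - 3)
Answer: c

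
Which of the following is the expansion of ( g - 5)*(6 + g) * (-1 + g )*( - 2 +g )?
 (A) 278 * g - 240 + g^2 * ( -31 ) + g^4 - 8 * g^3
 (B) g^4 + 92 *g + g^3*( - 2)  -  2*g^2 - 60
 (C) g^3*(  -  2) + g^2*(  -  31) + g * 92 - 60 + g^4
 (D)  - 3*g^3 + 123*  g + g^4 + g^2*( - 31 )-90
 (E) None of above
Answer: C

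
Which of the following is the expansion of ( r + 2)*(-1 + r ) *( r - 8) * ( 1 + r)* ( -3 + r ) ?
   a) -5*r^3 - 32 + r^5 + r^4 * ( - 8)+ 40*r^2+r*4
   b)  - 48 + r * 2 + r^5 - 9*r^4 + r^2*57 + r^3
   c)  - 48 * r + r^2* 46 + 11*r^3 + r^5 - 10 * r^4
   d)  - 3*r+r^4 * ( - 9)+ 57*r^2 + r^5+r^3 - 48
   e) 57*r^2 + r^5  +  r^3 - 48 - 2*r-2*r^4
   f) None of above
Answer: f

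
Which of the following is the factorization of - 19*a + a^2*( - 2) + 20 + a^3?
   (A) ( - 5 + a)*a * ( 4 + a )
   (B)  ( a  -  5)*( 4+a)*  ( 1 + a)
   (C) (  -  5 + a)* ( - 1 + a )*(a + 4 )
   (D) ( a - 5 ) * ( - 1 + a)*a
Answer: C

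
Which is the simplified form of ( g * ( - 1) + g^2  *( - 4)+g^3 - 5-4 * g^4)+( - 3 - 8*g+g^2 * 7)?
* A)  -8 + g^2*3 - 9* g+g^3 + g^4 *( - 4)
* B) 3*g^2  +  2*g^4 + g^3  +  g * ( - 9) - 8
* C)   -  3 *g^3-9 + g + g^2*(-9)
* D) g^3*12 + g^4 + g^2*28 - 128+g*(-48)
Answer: A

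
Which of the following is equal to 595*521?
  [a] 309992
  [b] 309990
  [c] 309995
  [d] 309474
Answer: c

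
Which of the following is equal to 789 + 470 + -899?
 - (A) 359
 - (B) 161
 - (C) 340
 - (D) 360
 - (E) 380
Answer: D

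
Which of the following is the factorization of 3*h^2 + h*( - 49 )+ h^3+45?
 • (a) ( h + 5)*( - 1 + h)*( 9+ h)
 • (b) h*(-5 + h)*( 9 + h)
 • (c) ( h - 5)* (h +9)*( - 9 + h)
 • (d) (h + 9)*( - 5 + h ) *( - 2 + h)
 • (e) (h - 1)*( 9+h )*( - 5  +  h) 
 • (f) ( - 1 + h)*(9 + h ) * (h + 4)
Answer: e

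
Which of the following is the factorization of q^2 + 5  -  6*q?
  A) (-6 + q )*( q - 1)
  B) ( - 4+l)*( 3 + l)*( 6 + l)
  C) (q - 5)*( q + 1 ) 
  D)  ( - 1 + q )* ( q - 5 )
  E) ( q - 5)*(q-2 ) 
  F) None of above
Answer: D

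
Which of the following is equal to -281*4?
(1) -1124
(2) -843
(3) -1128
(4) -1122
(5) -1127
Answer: 1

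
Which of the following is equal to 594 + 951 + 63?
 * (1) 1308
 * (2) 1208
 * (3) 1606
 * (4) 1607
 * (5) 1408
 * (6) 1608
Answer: 6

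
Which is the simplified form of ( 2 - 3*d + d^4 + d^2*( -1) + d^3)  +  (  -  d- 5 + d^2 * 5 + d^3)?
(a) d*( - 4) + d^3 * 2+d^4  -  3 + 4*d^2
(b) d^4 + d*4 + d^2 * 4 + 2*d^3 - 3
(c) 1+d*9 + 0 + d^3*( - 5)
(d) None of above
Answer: a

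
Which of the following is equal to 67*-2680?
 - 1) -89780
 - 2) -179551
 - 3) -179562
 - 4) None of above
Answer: 4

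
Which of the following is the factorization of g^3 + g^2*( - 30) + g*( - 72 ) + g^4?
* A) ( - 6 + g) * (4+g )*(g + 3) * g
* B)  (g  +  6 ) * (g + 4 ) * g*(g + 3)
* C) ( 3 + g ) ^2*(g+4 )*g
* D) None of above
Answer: A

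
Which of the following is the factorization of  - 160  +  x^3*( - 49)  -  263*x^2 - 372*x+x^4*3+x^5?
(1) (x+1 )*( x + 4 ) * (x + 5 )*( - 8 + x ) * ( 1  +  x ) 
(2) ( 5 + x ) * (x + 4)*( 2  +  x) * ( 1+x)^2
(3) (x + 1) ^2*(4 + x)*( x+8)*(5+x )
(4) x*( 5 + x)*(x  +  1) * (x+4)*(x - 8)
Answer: 1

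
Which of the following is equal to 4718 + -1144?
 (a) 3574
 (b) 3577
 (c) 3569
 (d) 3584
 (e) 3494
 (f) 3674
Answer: a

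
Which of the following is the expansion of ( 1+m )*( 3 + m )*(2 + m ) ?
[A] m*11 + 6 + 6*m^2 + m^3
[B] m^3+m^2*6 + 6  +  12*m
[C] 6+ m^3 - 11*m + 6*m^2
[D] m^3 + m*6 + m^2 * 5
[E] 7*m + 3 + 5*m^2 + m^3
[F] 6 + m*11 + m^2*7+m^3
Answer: A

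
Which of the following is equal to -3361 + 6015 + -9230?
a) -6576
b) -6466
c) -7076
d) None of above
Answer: a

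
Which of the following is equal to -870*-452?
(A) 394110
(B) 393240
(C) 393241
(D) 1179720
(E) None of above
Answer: B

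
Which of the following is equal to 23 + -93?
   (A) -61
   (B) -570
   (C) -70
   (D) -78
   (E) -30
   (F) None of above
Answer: C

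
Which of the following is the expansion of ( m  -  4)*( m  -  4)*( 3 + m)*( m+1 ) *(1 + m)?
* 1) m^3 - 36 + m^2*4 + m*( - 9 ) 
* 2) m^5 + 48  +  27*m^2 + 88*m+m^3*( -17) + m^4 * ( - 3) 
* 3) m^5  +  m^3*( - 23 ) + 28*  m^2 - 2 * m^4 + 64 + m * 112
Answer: 2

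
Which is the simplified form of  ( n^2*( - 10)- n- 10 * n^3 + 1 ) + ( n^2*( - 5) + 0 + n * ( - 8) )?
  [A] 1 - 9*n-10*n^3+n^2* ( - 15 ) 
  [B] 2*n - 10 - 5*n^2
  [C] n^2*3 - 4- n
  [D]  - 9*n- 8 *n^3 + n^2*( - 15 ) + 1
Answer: A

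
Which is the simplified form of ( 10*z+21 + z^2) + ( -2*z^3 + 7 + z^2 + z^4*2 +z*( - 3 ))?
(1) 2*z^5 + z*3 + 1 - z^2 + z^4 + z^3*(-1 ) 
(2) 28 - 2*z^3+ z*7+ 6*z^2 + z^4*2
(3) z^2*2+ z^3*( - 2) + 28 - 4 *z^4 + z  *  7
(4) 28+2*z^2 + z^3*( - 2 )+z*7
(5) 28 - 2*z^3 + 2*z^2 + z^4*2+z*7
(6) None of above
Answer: 5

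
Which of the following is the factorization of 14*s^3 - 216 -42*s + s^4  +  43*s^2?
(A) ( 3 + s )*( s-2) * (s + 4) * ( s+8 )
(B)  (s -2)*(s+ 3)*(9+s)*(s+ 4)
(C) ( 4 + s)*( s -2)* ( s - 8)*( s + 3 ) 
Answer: B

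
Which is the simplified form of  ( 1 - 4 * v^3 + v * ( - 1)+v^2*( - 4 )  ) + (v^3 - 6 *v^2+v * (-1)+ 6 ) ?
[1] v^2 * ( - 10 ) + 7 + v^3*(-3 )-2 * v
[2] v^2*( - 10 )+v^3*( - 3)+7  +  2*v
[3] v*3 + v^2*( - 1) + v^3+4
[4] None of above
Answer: 1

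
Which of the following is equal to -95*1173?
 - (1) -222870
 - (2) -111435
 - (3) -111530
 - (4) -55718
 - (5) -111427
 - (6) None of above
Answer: 2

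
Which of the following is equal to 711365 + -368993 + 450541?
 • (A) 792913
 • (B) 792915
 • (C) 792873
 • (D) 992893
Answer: A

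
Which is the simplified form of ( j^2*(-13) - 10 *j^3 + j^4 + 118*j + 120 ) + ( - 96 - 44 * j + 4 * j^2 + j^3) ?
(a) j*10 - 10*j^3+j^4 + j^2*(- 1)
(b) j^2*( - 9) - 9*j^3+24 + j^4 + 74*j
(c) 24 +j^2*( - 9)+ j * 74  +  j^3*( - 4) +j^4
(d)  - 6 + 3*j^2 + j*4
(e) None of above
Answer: b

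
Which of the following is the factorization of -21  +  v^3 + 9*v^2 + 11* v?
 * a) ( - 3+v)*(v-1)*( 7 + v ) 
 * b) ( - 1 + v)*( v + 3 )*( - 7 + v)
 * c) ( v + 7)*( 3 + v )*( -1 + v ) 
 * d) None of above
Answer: c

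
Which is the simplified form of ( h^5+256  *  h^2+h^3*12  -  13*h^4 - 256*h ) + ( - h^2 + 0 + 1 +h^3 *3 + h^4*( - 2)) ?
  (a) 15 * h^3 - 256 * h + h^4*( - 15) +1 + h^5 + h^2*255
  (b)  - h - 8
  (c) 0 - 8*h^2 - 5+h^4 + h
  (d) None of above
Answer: a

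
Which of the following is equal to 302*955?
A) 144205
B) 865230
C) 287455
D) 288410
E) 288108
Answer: D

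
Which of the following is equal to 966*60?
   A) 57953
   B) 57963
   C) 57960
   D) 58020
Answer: C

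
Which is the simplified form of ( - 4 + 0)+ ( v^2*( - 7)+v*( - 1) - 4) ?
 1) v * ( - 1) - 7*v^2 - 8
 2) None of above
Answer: 1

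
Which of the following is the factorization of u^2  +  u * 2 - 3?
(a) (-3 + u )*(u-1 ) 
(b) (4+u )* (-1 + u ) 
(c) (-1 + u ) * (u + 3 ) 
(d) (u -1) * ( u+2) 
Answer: c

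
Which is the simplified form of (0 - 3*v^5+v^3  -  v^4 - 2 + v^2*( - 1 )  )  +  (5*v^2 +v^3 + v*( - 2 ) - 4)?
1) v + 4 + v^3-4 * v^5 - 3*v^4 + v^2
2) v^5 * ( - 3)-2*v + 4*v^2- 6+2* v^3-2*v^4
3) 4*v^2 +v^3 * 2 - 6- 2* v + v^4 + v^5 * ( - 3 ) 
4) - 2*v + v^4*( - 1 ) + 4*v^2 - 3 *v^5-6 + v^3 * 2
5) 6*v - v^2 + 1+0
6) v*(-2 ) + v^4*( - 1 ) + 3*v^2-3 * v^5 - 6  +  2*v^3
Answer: 4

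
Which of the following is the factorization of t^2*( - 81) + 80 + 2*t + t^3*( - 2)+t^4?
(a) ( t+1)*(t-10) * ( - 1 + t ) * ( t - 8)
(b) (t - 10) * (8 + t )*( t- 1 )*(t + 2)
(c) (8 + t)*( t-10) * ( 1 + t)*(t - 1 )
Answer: c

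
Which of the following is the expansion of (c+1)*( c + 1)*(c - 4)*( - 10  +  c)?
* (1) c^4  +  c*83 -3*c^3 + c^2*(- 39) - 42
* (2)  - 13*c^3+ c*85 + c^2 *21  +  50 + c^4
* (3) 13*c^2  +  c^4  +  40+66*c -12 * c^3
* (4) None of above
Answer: 3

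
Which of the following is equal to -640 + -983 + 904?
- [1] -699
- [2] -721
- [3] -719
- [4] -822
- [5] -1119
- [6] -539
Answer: 3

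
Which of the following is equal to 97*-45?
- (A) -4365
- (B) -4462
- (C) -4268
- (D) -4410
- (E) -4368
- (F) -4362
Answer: A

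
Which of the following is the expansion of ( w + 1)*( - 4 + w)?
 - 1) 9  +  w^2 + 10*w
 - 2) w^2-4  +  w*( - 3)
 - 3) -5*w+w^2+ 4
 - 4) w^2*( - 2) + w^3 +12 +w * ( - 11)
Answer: 2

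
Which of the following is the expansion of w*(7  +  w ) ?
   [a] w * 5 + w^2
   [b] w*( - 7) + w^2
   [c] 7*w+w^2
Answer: c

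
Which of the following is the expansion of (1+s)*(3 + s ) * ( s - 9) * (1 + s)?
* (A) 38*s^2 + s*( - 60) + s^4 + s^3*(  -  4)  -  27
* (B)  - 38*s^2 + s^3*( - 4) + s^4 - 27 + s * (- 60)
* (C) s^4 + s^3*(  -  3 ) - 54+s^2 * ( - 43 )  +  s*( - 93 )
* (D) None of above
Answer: B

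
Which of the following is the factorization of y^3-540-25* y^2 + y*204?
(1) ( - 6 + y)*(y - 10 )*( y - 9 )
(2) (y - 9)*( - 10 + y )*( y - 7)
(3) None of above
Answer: 1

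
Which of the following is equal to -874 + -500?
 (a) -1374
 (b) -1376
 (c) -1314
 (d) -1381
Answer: a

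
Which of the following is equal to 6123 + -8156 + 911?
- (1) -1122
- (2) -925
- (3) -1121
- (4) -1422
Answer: 1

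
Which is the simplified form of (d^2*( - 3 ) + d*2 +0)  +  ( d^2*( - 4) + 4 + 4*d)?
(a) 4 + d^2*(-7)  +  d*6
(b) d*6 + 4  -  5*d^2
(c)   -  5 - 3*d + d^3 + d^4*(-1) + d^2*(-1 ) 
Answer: a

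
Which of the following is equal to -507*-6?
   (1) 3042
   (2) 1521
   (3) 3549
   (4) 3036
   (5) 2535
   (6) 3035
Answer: 1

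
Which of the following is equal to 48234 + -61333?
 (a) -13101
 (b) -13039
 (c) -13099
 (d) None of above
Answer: c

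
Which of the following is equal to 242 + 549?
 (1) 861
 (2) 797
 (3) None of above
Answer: 3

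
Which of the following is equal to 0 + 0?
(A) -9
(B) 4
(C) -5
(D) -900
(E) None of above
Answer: E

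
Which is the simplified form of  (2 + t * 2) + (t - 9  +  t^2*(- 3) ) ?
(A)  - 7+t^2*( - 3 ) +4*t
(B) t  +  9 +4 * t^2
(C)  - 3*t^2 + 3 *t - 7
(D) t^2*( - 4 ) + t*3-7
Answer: C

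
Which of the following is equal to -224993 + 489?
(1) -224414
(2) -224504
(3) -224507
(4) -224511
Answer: 2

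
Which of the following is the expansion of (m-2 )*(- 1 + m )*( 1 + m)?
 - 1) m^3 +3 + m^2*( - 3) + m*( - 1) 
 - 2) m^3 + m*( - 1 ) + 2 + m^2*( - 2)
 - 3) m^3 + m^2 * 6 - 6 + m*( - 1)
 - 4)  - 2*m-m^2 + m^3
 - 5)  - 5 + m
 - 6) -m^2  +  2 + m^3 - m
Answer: 2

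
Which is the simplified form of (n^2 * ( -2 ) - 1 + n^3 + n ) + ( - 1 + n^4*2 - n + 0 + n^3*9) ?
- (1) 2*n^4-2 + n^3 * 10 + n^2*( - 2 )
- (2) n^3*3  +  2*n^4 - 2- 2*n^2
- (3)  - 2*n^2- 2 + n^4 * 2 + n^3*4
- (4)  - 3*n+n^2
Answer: 1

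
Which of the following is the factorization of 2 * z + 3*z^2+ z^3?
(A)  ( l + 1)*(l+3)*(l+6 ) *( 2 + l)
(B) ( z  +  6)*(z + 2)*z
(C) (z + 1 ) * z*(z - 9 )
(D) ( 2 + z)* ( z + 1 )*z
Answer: D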